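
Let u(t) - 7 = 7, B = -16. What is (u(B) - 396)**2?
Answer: 145924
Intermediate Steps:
u(t) = 14 (u(t) = 7 + 7 = 14)
(u(B) - 396)**2 = (14 - 396)**2 = (-382)**2 = 145924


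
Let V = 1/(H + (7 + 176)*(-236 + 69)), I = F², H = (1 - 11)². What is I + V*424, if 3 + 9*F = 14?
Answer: 3651437/2467341 ≈ 1.4799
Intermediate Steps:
F = 11/9 (F = -⅓ + (⅑)*14 = -⅓ + 14/9 = 11/9 ≈ 1.2222)
H = 100 (H = (-10)² = 100)
I = 121/81 (I = (11/9)² = 121/81 ≈ 1.4938)
V = -1/30461 (V = 1/(100 + (7 + 176)*(-236 + 69)) = 1/(100 + 183*(-167)) = 1/(100 - 30561) = 1/(-30461) = -1/30461 ≈ -3.2829e-5)
I + V*424 = 121/81 - 1/30461*424 = 121/81 - 424/30461 = 3651437/2467341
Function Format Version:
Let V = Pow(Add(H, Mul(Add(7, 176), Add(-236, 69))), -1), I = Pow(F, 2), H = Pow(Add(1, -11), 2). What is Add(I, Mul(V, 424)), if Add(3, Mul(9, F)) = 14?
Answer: Rational(3651437, 2467341) ≈ 1.4799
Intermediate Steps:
F = Rational(11, 9) (F = Add(Rational(-1, 3), Mul(Rational(1, 9), 14)) = Add(Rational(-1, 3), Rational(14, 9)) = Rational(11, 9) ≈ 1.2222)
H = 100 (H = Pow(-10, 2) = 100)
I = Rational(121, 81) (I = Pow(Rational(11, 9), 2) = Rational(121, 81) ≈ 1.4938)
V = Rational(-1, 30461) (V = Pow(Add(100, Mul(Add(7, 176), Add(-236, 69))), -1) = Pow(Add(100, Mul(183, -167)), -1) = Pow(Add(100, -30561), -1) = Pow(-30461, -1) = Rational(-1, 30461) ≈ -3.2829e-5)
Add(I, Mul(V, 424)) = Add(Rational(121, 81), Mul(Rational(-1, 30461), 424)) = Add(Rational(121, 81), Rational(-424, 30461)) = Rational(3651437, 2467341)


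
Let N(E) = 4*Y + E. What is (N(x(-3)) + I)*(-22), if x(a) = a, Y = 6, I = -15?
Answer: -132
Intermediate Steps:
N(E) = 24 + E (N(E) = 4*6 + E = 24 + E)
(N(x(-3)) + I)*(-22) = ((24 - 3) - 15)*(-22) = (21 - 15)*(-22) = 6*(-22) = -132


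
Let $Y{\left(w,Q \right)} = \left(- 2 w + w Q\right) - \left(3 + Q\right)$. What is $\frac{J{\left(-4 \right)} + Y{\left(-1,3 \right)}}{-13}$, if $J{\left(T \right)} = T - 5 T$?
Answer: $- \frac{9}{13} \approx -0.69231$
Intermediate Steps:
$Y{\left(w,Q \right)} = -3 - Q - 2 w + Q w$ ($Y{\left(w,Q \right)} = \left(- 2 w + Q w\right) - \left(3 + Q\right) = -3 - Q - 2 w + Q w$)
$J{\left(T \right)} = - 4 T$
$\frac{J{\left(-4 \right)} + Y{\left(-1,3 \right)}}{-13} = \frac{\left(-4\right) \left(-4\right) - 7}{-13} = \left(16 - 7\right) \left(- \frac{1}{13}\right) = 9 \left(- \frac{1}{13}\right) = - \frac{9}{13}$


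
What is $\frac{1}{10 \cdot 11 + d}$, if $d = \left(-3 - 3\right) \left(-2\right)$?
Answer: $\frac{1}{122} \approx 0.0081967$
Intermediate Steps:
$d = 12$ ($d = \left(-6\right) \left(-2\right) = 12$)
$\frac{1}{10 \cdot 11 + d} = \frac{1}{10 \cdot 11 + 12} = \frac{1}{110 + 12} = \frac{1}{122}$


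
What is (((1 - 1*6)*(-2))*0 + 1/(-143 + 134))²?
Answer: 1/81 ≈ 0.012346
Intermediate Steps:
(((1 - 1*6)*(-2))*0 + 1/(-143 + 134))² = (((1 - 6)*(-2))*0 + 1/(-9))² = (-5*(-2)*0 - ⅑)² = (10*0 - ⅑)² = (0 - ⅑)² = (-⅑)² = 1/81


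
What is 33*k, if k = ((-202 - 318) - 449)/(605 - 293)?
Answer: -10659/104 ≈ -102.49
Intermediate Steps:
k = -323/104 (k = (-520 - 449)/312 = -969*1/312 = -323/104 ≈ -3.1058)
33*k = 33*(-323/104) = -10659/104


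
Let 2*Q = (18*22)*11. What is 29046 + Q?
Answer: 31224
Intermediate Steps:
Q = 2178 (Q = ((18*22)*11)/2 = (396*11)/2 = (½)*4356 = 2178)
29046 + Q = 29046 + 2178 = 31224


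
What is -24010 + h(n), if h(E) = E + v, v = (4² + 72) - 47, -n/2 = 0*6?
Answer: -23969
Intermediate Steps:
n = 0 (n = -0*6 = -2*0 = 0)
v = 41 (v = (16 + 72) - 47 = 88 - 47 = 41)
h(E) = 41 + E (h(E) = E + 41 = 41 + E)
-24010 + h(n) = -24010 + (41 + 0) = -24010 + 41 = -23969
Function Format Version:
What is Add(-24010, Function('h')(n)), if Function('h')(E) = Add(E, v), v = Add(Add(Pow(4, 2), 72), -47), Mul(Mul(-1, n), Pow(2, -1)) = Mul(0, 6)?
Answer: -23969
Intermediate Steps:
n = 0 (n = Mul(-2, Mul(0, 6)) = Mul(-2, 0) = 0)
v = 41 (v = Add(Add(16, 72), -47) = Add(88, -47) = 41)
Function('h')(E) = Add(41, E) (Function('h')(E) = Add(E, 41) = Add(41, E))
Add(-24010, Function('h')(n)) = Add(-24010, Add(41, 0)) = Add(-24010, 41) = -23969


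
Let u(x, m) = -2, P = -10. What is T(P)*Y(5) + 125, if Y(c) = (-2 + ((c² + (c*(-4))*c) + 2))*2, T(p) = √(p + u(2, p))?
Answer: 125 - 300*I*√3 ≈ 125.0 - 519.62*I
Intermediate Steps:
T(p) = √(-2 + p) (T(p) = √(p - 2) = √(-2 + p))
Y(c) = -6*c² (Y(c) = (-2 + ((c² + (-4*c)*c) + 2))*2 = (-2 + ((c² - 4*c²) + 2))*2 = (-2 + (-3*c² + 2))*2 = (-2 + (2 - 3*c²))*2 = -3*c²*2 = -6*c²)
T(P)*Y(5) + 125 = √(-2 - 10)*(-6*5²) + 125 = √(-12)*(-6*25) + 125 = (2*I*√3)*(-150) + 125 = -300*I*√3 + 125 = 125 - 300*I*√3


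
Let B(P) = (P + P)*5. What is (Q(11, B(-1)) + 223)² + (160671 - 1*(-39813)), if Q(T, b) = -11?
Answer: 245428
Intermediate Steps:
B(P) = 10*P (B(P) = (2*P)*5 = 10*P)
(Q(11, B(-1)) + 223)² + (160671 - 1*(-39813)) = (-11 + 223)² + (160671 - 1*(-39813)) = 212² + (160671 + 39813) = 44944 + 200484 = 245428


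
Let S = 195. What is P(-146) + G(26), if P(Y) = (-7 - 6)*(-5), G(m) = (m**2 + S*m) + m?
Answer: 5837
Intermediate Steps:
G(m) = m**2 + 196*m (G(m) = (m**2 + 195*m) + m = m**2 + 196*m)
P(Y) = 65 (P(Y) = -13*(-5) = 65)
P(-146) + G(26) = 65 + 26*(196 + 26) = 65 + 26*222 = 65 + 5772 = 5837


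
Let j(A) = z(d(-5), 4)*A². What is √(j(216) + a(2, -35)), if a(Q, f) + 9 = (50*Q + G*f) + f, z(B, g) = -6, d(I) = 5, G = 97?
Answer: 15*I*√1259 ≈ 532.24*I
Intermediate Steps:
a(Q, f) = -9 + 50*Q + 98*f (a(Q, f) = -9 + ((50*Q + 97*f) + f) = -9 + (50*Q + 98*f) = -9 + 50*Q + 98*f)
j(A) = -6*A²
√(j(216) + a(2, -35)) = √(-6*216² + (-9 + 50*2 + 98*(-35))) = √(-6*46656 + (-9 + 100 - 3430)) = √(-279936 - 3339) = √(-283275) = 15*I*√1259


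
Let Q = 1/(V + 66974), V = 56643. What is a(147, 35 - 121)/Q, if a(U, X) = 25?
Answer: 3090425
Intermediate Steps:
Q = 1/123617 (Q = 1/(56643 + 66974) = 1/123617 ≈ 8.0895e-6)
a(147, 35 - 121)/Q = 25/(1/123617) = 25*123617 = 3090425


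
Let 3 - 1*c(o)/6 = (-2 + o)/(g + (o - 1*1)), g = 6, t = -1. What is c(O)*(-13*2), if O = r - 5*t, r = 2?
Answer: -403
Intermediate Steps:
O = 7 (O = 2 - 5*(-1) = 2 + 5 = 7)
c(o) = 18 - 6*(-2 + o)/(5 + o) (c(o) = 18 - 6*(-2 + o)/(6 + (o - 1*1)) = 18 - 6*(-2 + o)/(6 + (o - 1)) = 18 - 6*(-2 + o)/(6 + (-1 + o)) = 18 - 6*(-2 + o)/(5 + o))
c(O)*(-13*2) = (6*(17 + 2*7)/(5 + 7))*(-13*2) = (6*(17 + 14)/12)*(-26) = (6*(1/12)*31)*(-26) = (31/2)*(-26) = -403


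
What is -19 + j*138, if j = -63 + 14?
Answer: -6781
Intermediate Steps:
j = -49
-19 + j*138 = -19 - 49*138 = -19 - 6762 = -6781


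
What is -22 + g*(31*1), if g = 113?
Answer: 3481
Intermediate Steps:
-22 + g*(31*1) = -22 + 113*(31*1) = -22 + 113*31 = -22 + 3503 = 3481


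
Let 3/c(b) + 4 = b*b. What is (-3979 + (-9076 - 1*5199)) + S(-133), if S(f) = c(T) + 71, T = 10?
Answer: -581855/32 ≈ -18183.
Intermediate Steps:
c(b) = 3/(-4 + b**2) (c(b) = 3/(-4 + b*b) = 3/(-4 + b**2))
S(f) = 2273/32 (S(f) = 3/(-4 + 10**2) + 71 = 3/(-4 + 100) + 71 = 3/96 + 71 = 3*(1/96) + 71 = 1/32 + 71 = 2273/32)
(-3979 + (-9076 - 1*5199)) + S(-133) = (-3979 + (-9076 - 1*5199)) + 2273/32 = (-3979 + (-9076 - 5199)) + 2273/32 = (-3979 - 14275) + 2273/32 = -18254 + 2273/32 = -581855/32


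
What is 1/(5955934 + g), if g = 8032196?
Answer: 1/13988130 ≈ 7.1489e-8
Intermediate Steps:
1/(5955934 + g) = 1/(5955934 + 8032196) = 1/13988130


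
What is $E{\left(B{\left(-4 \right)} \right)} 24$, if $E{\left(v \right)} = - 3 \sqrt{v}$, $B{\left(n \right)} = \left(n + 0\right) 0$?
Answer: $0$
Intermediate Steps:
$B{\left(n \right)} = 0$ ($B{\left(n \right)} = n 0 = 0$)
$E{\left(B{\left(-4 \right)} \right)} 24 = - 3 \sqrt{0} \cdot 24 = \left(-3\right) 0 \cdot 24 = 0 \cdot 24 = 0$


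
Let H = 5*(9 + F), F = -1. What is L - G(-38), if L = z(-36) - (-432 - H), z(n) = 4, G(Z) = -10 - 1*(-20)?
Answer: 466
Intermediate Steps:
G(Z) = 10 (G(Z) = -10 + 20 = 10)
H = 40 (H = 5*(9 - 1) = 5*8 = 40)
L = 476 (L = 4 - (-432 - 1*40) = 4 - (-432 - 40) = 4 - 1*(-472) = 4 + 472 = 476)
L - G(-38) = 476 - 1*10 = 476 - 10 = 466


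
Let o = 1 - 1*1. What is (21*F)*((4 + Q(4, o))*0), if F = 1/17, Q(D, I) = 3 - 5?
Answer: 0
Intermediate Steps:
o = 0 (o = 1 - 1 = 0)
Q(D, I) = -2
F = 1/17 ≈ 0.058824
(21*F)*((4 + Q(4, o))*0) = (21*(1/17))*((4 - 2)*0) = 21*(2*0)/17 = (21/17)*0 = 0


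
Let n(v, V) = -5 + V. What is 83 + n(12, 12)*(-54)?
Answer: -295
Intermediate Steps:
83 + n(12, 12)*(-54) = 83 + (-5 + 12)*(-54) = 83 + 7*(-54) = 83 - 378 = -295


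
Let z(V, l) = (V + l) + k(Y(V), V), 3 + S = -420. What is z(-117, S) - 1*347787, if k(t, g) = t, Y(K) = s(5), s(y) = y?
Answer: -348322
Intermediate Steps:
Y(K) = 5
S = -423 (S = -3 - 420 = -423)
z(V, l) = 5 + V + l (z(V, l) = (V + l) + 5 = 5 + V + l)
z(-117, S) - 1*347787 = (5 - 117 - 423) - 1*347787 = -535 - 347787 = -348322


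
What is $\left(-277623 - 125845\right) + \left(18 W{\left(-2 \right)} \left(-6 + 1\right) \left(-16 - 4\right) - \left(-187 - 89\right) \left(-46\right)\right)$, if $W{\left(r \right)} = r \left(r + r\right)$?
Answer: $-401764$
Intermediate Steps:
$W{\left(r \right)} = 2 r^{2}$ ($W{\left(r \right)} = r 2 r = 2 r^{2}$)
$\left(-277623 - 125845\right) + \left(18 W{\left(-2 \right)} \left(-6 + 1\right) \left(-16 - 4\right) - \left(-187 - 89\right) \left(-46\right)\right) = \left(-277623 - 125845\right) - \left(\left(-187 - 89\right) \left(-46\right) - 18 \cdot 2 \left(-2\right)^{2} \left(-6 + 1\right) \left(-16 - 4\right)\right) = -403468 + \left(18 \cdot 2 \cdot 4 \left(\left(-5\right) \left(-20\right)\right) - \left(-276\right) \left(-46\right)\right) = -403468 - \left(12696 - 18 \cdot 8 \cdot 100\right) = -403468 + \left(144 \cdot 100 - 12696\right) = -403468 + \left(14400 - 12696\right) = -403468 + 1704 = -401764$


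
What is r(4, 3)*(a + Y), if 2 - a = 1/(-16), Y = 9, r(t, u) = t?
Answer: 177/4 ≈ 44.250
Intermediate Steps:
a = 33/16 (a = 2 - 1/(-16) = 2 - 1*(-1/16) = 2 + 1/16 = 33/16 ≈ 2.0625)
r(4, 3)*(a + Y) = 4*(33/16 + 9) = 4*(177/16) = 177/4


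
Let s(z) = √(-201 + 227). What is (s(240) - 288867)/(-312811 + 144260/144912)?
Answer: 10465073676/11332480843 - 36228*√26/11332480843 ≈ 0.92344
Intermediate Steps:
s(z) = √26
(s(240) - 288867)/(-312811 + 144260/144912) = (√26 - 288867)/(-312811 + 144260/144912) = (-288867 + √26)/(-312811 + 144260*(1/144912)) = (-288867 + √26)/(-312811 + 36065/36228) = (-288867 + √26)/(-11332480843/36228) = (-288867 + √26)*(-36228/11332480843) = 10465073676/11332480843 - 36228*√26/11332480843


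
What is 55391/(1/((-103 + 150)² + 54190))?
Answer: 3123997009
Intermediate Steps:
55391/(1/((-103 + 150)² + 54190)) = 55391/(1/(47² + 54190)) = 55391/(1/(2209 + 54190)) = 55391/(1/56399) = 55391*56399 = 3123997009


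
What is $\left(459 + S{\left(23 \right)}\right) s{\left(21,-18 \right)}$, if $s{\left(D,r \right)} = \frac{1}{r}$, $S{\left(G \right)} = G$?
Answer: $- \frac{241}{9} \approx -26.778$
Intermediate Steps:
$\left(459 + S{\left(23 \right)}\right) s{\left(21,-18 \right)} = \frac{459 + 23}{-18} = 482 \left(- \frac{1}{18}\right) = - \frac{241}{9}$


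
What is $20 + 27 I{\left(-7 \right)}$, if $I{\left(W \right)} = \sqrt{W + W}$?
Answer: $20 + 27 i \sqrt{14} \approx 20.0 + 101.02 i$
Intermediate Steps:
$I{\left(W \right)} = \sqrt{2} \sqrt{W}$ ($I{\left(W \right)} = \sqrt{2 W} = \sqrt{2} \sqrt{W}$)
$20 + 27 I{\left(-7 \right)} = 20 + 27 \sqrt{2} \sqrt{-7} = 20 + 27 \sqrt{2} i \sqrt{7} = 20 + 27 i \sqrt{14}$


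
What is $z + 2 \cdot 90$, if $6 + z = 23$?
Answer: $197$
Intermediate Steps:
$z = 17$ ($z = -6 + 23 = 17$)
$z + 2 \cdot 90 = 17 + 2 \cdot 90 = 17 + 180 = 197$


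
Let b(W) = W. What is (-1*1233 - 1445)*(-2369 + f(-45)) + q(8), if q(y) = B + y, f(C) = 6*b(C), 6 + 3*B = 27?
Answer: 7067257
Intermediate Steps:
B = 7 (B = -2 + (⅓)*27 = -2 + 9 = 7)
f(C) = 6*C
q(y) = 7 + y
(-1*1233 - 1445)*(-2369 + f(-45)) + q(8) = (-1*1233 - 1445)*(-2369 + 6*(-45)) + (7 + 8) = (-1233 - 1445)*(-2369 - 270) + 15 = -2678*(-2639) + 15 = 7067242 + 15 = 7067257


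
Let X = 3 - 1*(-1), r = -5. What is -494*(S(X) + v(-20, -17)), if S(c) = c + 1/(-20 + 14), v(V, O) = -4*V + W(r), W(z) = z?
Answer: -116831/3 ≈ -38944.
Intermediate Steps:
X = 4 (X = 3 + 1 = 4)
v(V, O) = -5 - 4*V (v(V, O) = -4*V - 5 = -5 - 4*V)
S(c) = -⅙ + c (S(c) = c + 1/(-6) = c - ⅙ = -⅙ + c)
-494*(S(X) + v(-20, -17)) = -494*((-⅙ + 4) + (-5 - 4*(-20))) = -494*(23/6 + (-5 + 80)) = -494*(23/6 + 75) = -494*473/6 = -116831/3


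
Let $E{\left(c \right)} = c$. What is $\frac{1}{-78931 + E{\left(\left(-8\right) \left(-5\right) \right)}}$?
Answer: $- \frac{1}{78891} \approx -1.2676 \cdot 10^{-5}$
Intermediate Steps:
$\frac{1}{-78931 + E{\left(\left(-8\right) \left(-5\right) \right)}} = \frac{1}{-78931 - -40} = \frac{1}{-78931 + 40} = \frac{1}{-78891} = - \frac{1}{78891}$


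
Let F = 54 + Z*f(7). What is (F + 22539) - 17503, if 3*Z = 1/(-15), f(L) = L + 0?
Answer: 229043/45 ≈ 5089.8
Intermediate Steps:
f(L) = L
Z = -1/45 (Z = (⅓)/(-15) = (⅓)*(-1/15) = -1/45 ≈ -0.022222)
F = 2423/45 (F = 54 - 1/45*7 = 54 - 7/45 = 2423/45 ≈ 53.844)
(F + 22539) - 17503 = (2423/45 + 22539) - 17503 = 1016678/45 - 17503 = 229043/45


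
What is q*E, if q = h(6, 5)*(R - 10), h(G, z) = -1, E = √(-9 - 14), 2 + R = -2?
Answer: 14*I*√23 ≈ 67.142*I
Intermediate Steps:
R = -4 (R = -2 - 2 = -4)
E = I*√23 (E = √(-23) = I*√23 ≈ 4.7958*I)
q = 14 (q = -(-4 - 10) = -1*(-14) = 14)
q*E = 14*(I*√23) = 14*I*√23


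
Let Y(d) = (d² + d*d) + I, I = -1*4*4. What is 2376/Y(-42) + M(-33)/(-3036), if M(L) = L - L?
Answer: 297/439 ≈ 0.67654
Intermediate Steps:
M(L) = 0
I = -16 (I = -4*4 = -16)
Y(d) = -16 + 2*d² (Y(d) = (d² + d*d) - 16 = (d² + d²) - 16 = 2*d² - 16 = -16 + 2*d²)
2376/Y(-42) + M(-33)/(-3036) = 2376/(-16 + 2*(-42)²) + 0/(-3036) = 2376/(-16 + 2*1764) + 0*(-1/3036) = 2376/(-16 + 3528) + 0 = 2376/3512 + 0 = 2376*(1/3512) + 0 = 297/439 + 0 = 297/439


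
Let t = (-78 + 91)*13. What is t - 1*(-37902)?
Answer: 38071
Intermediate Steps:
t = 169 (t = 13*13 = 169)
t - 1*(-37902) = 169 - 1*(-37902) = 169 + 37902 = 38071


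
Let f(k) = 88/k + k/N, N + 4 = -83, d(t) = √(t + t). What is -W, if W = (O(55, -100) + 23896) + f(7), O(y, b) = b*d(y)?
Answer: -14560271/609 + 100*√110 ≈ -22860.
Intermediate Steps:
d(t) = √2*√t (d(t) = √(2*t) = √2*√t)
N = -87 (N = -4 - 83 = -87)
f(k) = 88/k - k/87 (f(k) = 88/k + k/(-87) = 88/k + k*(-1/87) = 88/k - k/87)
O(y, b) = b*√2*√y (O(y, b) = b*(√2*√y) = b*√2*√y)
W = 14560271/609 - 100*√110 (W = (-100*√2*√55 + 23896) + (88/7 - 1/87*7) = (-100*√110 + 23896) + (88*(⅐) - 7/87) = (23896 - 100*√110) + (88/7 - 7/87) = (23896 - 100*√110) + 7607/609 = 14560271/609 - 100*√110 ≈ 22860.)
-W = -(14560271/609 - 100*√110) = -14560271/609 + 100*√110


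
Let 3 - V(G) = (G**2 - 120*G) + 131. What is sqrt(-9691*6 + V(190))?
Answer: I*sqrt(71574) ≈ 267.53*I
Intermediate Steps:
V(G) = -128 - G**2 + 120*G (V(G) = 3 - ((G**2 - 120*G) + 131) = 3 - (131 + G**2 - 120*G) = 3 + (-131 - G**2 + 120*G) = -128 - G**2 + 120*G)
sqrt(-9691*6 + V(190)) = sqrt(-9691*6 + (-128 - 1*190**2 + 120*190)) = sqrt(-58146 + (-128 - 1*36100 + 22800)) = sqrt(-58146 + (-128 - 36100 + 22800)) = sqrt(-58146 - 13428) = sqrt(-71574) = I*sqrt(71574)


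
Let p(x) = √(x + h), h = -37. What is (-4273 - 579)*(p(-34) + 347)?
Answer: -1683644 - 4852*I*√71 ≈ -1.6836e+6 - 40884.0*I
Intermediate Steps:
p(x) = √(-37 + x) (p(x) = √(x - 37) = √(-37 + x))
(-4273 - 579)*(p(-34) + 347) = (-4273 - 579)*(√(-37 - 34) + 347) = -4852*(√(-71) + 347) = -4852*(I*√71 + 347) = -4852*(347 + I*√71) = -1683644 - 4852*I*√71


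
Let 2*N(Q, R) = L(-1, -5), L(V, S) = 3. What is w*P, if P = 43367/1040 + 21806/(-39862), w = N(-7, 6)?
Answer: 2559025671/41456480 ≈ 61.728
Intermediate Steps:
N(Q, R) = 3/2 (N(Q, R) = (½)*3 = 3/2)
w = 3/2 ≈ 1.5000
P = 853008557/20728240 (P = 43367*(1/1040) + 21806*(-1/39862) = 43367/1040 - 10903/19931 = 853008557/20728240 ≈ 41.152)
w*P = (3/2)*(853008557/20728240) = 2559025671/41456480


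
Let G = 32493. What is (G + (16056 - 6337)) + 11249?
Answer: 53461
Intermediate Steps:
(G + (16056 - 6337)) + 11249 = (32493 + (16056 - 6337)) + 11249 = (32493 + 9719) + 11249 = 42212 + 11249 = 53461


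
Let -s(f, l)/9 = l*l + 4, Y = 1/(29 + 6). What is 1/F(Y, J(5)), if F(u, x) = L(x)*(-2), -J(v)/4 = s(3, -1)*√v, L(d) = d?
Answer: -√5/1800 ≈ -0.0012423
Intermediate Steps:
Y = 1/35 ≈ 0.028571
s(f, l) = -36 - 9*l² (s(f, l) = -9*(l*l + 4) = -9*(l² + 4) = -9*(4 + l²) = -36 - 9*l²)
J(v) = 180*√v (J(v) = -4*(-36 - 9*(-1)²)*√v = -4*(-36 - 9*1)*√v = -4*(-36 - 9)*√v = -(-180)*√v = 180*√v)
F(u, x) = -2*x (F(u, x) = x*(-2) = -2*x)
1/F(Y, J(5)) = 1/(-360*√5) = -√5/1800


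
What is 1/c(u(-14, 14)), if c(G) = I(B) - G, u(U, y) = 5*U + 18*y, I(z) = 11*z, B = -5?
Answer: -1/237 ≈ -0.0042194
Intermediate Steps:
c(G) = -55 - G (c(G) = 11*(-5) - G = -55 - G)
1/c(u(-14, 14)) = 1/(-55 - (5*(-14) + 18*14)) = 1/(-55 - (-70 + 252)) = 1/(-55 - 1*182) = 1/(-55 - 182) = 1/(-237) = -1/237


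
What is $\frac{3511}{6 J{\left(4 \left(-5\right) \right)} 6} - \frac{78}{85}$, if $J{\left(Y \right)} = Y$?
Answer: $- \frac{70919}{12240} \approx -5.794$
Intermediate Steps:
$\frac{3511}{6 J{\left(4 \left(-5\right) \right)} 6} - \frac{78}{85} = \frac{3511}{6 \cdot 4 \left(-5\right) 6} - \frac{78}{85} = \frac{3511}{6 \left(-20\right) 6} - \frac{78}{85} = \frac{3511}{\left(-120\right) 6} - \frac{78}{85} = \frac{3511}{-720} - \frac{78}{85} = 3511 \left(- \frac{1}{720}\right) - \frac{78}{85} = - \frac{3511}{720} - \frac{78}{85} = - \frac{70919}{12240}$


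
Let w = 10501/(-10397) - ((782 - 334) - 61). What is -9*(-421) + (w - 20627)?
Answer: -179098826/10397 ≈ -17226.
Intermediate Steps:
w = -4034140/10397 (w = 10501*(-1/10397) - (448 - 61) = -10501/10397 - 1*387 = -10501/10397 - 387 = -4034140/10397 ≈ -388.01)
-9*(-421) + (w - 20627) = -9*(-421) + (-4034140/10397 - 20627) = 3789 - 218493059/10397 = -179098826/10397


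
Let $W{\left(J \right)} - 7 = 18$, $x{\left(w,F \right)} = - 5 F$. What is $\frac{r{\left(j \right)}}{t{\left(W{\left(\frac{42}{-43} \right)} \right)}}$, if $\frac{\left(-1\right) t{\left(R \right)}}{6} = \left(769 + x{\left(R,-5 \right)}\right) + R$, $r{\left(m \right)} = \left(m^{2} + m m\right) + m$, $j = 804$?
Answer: $- \frac{215606}{819} \approx -263.26$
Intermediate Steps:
$W{\left(J \right)} = 25$ ($W{\left(J \right)} = 7 + 18 = 25$)
$r{\left(m \right)} = m + 2 m^{2}$ ($r{\left(m \right)} = \left(m^{2} + m^{2}\right) + m = 2 m^{2} + m = m + 2 m^{2}$)
$t{\left(R \right)} = -4764 - 6 R$ ($t{\left(R \right)} = - 6 \left(\left(769 - -25\right) + R\right) = - 6 \left(\left(769 + 25\right) + R\right) = - 6 \left(794 + R\right) = -4764 - 6 R$)
$\frac{r{\left(j \right)}}{t{\left(W{\left(\frac{42}{-43} \right)} \right)}} = \frac{804 \left(1 + 2 \cdot 804\right)}{-4764 - 150} = \frac{804 \left(1 + 1608\right)}{-4764 - 150} = \frac{804 \cdot 1609}{-4914} = 1293636 \left(- \frac{1}{4914}\right) = - \frac{215606}{819}$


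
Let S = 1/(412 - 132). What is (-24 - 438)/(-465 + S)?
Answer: 129360/130199 ≈ 0.99356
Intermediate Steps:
S = 1/280 ≈ 0.0035714
(-24 - 438)/(-465 + S) = (-24 - 438)/(-465 + 1/280) = -462/(-130199/280) = -462*(-280/130199) = 129360/130199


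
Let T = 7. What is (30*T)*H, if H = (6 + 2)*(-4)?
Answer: -6720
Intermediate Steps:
H = -32 (H = 8*(-4) = -32)
(30*T)*H = (30*7)*(-32) = 210*(-32) = -6720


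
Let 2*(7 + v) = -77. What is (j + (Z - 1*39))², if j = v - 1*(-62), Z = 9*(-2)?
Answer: 6561/4 ≈ 1640.3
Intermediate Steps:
v = -91/2 (v = -7 + (½)*(-77) = -7 - 77/2 = -91/2 ≈ -45.500)
Z = -18
j = 33/2 (j = -91/2 - 1*(-62) = -91/2 + 62 = 33/2 ≈ 16.500)
(j + (Z - 1*39))² = (33/2 + (-18 - 1*39))² = (33/2 + (-18 - 39))² = (33/2 - 57)² = (-81/2)² = 6561/4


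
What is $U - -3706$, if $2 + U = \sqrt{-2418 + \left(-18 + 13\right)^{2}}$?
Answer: $3704 + i \sqrt{2393} \approx 3704.0 + 48.918 i$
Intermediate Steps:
$U = -2 + i \sqrt{2393}$ ($U = -2 + \sqrt{-2418 + \left(-18 + 13\right)^{2}} = -2 + \sqrt{-2418 + \left(-5\right)^{2}} = -2 + \sqrt{-2418 + 25} = -2 + \sqrt{-2393} = -2 + i \sqrt{2393} \approx -2.0 + 48.918 i$)
$U - -3706 = \left(-2 + i \sqrt{2393}\right) - -3706 = \left(-2 + i \sqrt{2393}\right) + 3706 = 3704 + i \sqrt{2393}$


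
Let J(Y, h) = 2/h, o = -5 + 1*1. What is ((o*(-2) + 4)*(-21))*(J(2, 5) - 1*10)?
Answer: 12096/5 ≈ 2419.2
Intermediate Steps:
o = -4 (o = -5 + 1 = -4)
((o*(-2) + 4)*(-21))*(J(2, 5) - 1*10) = ((-4*(-2) + 4)*(-21))*(2/5 - 1*10) = ((8 + 4)*(-21))*(2*(1/5) - 10) = (12*(-21))*(2/5 - 10) = -252*(-48/5) = 12096/5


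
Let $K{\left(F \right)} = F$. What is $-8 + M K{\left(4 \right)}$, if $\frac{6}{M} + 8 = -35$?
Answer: $- \frac{368}{43} \approx -8.5581$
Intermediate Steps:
$M = - \frac{6}{43}$ ($M = \frac{6}{-8 - 35} = \frac{6}{-43} = 6 \left(- \frac{1}{43}\right) = - \frac{6}{43} \approx -0.13953$)
$-8 + M K{\left(4 \right)} = -8 - \frac{24}{43} = - \frac{368}{43}$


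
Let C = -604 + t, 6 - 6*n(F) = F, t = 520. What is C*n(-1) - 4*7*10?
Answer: -378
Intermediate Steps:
n(F) = 1 - F/6
C = -84 (C = -604 + 520 = -84)
C*n(-1) - 4*7*10 = -84*(1 - 1/6*(-1)) - 4*7*10 = -84*(1 + 1/6) - 28*10 = -84*7/6 - 280 = -98 - 280 = -378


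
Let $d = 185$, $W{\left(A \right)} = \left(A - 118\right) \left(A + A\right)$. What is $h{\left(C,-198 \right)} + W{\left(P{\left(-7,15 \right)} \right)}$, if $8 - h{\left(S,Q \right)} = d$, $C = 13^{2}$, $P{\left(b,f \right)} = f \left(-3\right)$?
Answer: $14493$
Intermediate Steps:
$P{\left(b,f \right)} = - 3 f$
$W{\left(A \right)} = 2 A \left(-118 + A\right)$ ($W{\left(A \right)} = \left(-118 + A\right) 2 A = 2 A \left(-118 + A\right)$)
$C = 169$
$h{\left(S,Q \right)} = -177$ ($h{\left(S,Q \right)} = 8 - 185 = -177$)
$h{\left(C,-198 \right)} + W{\left(P{\left(-7,15 \right)} \right)} = -177 + 2 \left(\left(-3\right) 15\right) \left(-118 - 45\right) = -177 + 2 \left(-45\right) \left(-118 - 45\right) = -177 + 2 \left(-45\right) \left(-163\right) = -177 + 14670 = 14493$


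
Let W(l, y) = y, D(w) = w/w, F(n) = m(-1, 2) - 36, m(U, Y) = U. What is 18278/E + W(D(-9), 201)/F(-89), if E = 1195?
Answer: 436091/44215 ≈ 9.8630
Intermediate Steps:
F(n) = -37 (F(n) = -1 - 36 = -37)
D(w) = 1
18278/E + W(D(-9), 201)/F(-89) = 18278/1195 + 201/(-37) = 18278*(1/1195) + 201*(-1/37) = 18278/1195 - 201/37 = 436091/44215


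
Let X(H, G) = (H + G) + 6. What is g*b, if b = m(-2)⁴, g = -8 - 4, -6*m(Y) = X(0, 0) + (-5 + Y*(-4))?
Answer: -243/4 ≈ -60.750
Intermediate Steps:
X(H, G) = 6 + G + H (X(H, G) = (G + H) + 6 = 6 + G + H)
m(Y) = -⅙ + 2*Y/3 (m(Y) = -((6 + 0 + 0) + (-5 + Y*(-4)))/6 = -(6 + (-5 - 4*Y))/6 = -(1 - 4*Y)/6 = -⅙ + 2*Y/3)
g = -12
b = 81/16 (b = (-⅙ + (⅔)*(-2))⁴ = (-⅙ - 4/3)⁴ = (-3/2)⁴ = 81/16 ≈ 5.0625)
g*b = -12*81/16 = -243/4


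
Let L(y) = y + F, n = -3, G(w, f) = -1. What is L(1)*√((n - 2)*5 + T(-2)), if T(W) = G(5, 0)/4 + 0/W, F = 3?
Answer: 2*I*√101 ≈ 20.1*I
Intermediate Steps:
L(y) = 3 + y (L(y) = y + 3 = 3 + y)
T(W) = -¼ (T(W) = -1/4 + 0/W = -1*¼ + 0 = -¼ + 0 = -¼)
L(1)*√((n - 2)*5 + T(-2)) = (3 + 1)*√((-3 - 2)*5 - ¼) = 4*√(-5*5 - ¼) = 4*√(-25 - ¼) = 4*√(-101/4) = 4*(I*√101/2) = 2*I*√101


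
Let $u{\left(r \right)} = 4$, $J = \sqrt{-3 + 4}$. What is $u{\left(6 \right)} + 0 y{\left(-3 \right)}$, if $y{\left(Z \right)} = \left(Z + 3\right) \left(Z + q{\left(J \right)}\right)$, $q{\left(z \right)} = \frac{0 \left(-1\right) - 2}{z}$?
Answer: $4$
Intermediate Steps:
$J = 1$ ($J = \sqrt{1} = 1$)
$q{\left(z \right)} = - \frac{2}{z}$ ($q{\left(z \right)} = \frac{0 - 2}{z} = - \frac{2}{z}$)
$y{\left(Z \right)} = \left(-2 + Z\right) \left(3 + Z\right)$ ($y{\left(Z \right)} = \left(Z + 3\right) \left(Z - \frac{2}{1}\right) = \left(3 + Z\right) \left(Z - 2\right) = \left(3 + Z\right) \left(-2 + Z\right) = \left(-2 + Z\right) \left(3 + Z\right)$)
$u{\left(6 \right)} + 0 y{\left(-3 \right)} = 4 + 0 \left(-6 - 3 + \left(-3\right)^{2}\right) = 4 + 0 \left(-6 - 3 + 9\right) = 4 + 0 \cdot 0 = 4 + 0 = 4$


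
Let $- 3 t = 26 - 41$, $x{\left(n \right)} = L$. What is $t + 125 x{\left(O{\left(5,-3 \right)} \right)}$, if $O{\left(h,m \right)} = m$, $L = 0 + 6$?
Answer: $755$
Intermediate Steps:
$L = 6$
$x{\left(n \right)} = 6$
$t = 5$ ($t = - \frac{26 - 41}{3} = \left(- \frac{1}{3}\right) \left(-15\right) = 5$)
$t + 125 x{\left(O{\left(5,-3 \right)} \right)} = 5 + 125 \cdot 6 = 5 + 750 = 755$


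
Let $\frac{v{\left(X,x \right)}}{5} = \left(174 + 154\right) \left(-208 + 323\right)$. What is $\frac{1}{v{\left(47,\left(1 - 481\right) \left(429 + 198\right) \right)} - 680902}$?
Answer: $- \frac{1}{492302} \approx -2.0313 \cdot 10^{-6}$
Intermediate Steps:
$v{\left(X,x \right)} = 188600$ ($v{\left(X,x \right)} = 5 \left(174 + 154\right) \left(-208 + 323\right) = 5 \cdot 328 \cdot 115 = 5 \cdot 37720 = 188600$)
$\frac{1}{v{\left(47,\left(1 - 481\right) \left(429 + 198\right) \right)} - 680902} = \frac{1}{188600 - 680902} = \frac{1}{-492302} = - \frac{1}{492302}$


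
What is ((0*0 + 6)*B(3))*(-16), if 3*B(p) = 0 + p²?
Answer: -288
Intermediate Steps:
B(p) = p²/3 (B(p) = (0 + p²)/3 = p²/3)
((0*0 + 6)*B(3))*(-16) = ((0*0 + 6)*((⅓)*3²))*(-16) = ((0 + 6)*((⅓)*9))*(-16) = (6*3)*(-16) = 18*(-16) = -288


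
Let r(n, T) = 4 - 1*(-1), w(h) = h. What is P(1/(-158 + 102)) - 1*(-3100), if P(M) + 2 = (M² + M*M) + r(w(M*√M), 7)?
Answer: 4865505/1568 ≈ 3103.0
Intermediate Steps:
r(n, T) = 5 (r(n, T) = 4 + 1 = 5)
P(M) = 3 + 2*M² (P(M) = -2 + ((M² + M*M) + 5) = -2 + ((M² + M²) + 5) = -2 + (2*M² + 5) = -2 + (5 + 2*M²) = 3 + 2*M²)
P(1/(-158 + 102)) - 1*(-3100) = (3 + 2*(1/(-158 + 102))²) - 1*(-3100) = (3 + 2*(1/(-56))²) + 3100 = (3 + 2*(-1/56)²) + 3100 = (3 + 2*(1/3136)) + 3100 = (3 + 1/1568) + 3100 = 4705/1568 + 3100 = 4865505/1568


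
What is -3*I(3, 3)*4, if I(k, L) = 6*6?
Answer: -432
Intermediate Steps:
I(k, L) = 36
-3*I(3, 3)*4 = -3*36*4 = -108*4 = -432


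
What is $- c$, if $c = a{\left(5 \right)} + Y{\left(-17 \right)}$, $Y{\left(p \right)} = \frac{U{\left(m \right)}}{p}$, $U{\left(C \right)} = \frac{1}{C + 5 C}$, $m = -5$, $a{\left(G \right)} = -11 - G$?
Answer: $\frac{8159}{510} \approx 15.998$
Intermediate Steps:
$U{\left(C \right)} = \frac{1}{6 C}$
$Y{\left(p \right)} = - \frac{1}{30 p}$ ($Y{\left(p \right)} = \frac{\frac{1}{6} \frac{1}{-5}}{p} = \frac{\frac{1}{6} \left(- \frac{1}{5}\right)}{p} = - \frac{1}{30 p}$)
$c = - \frac{8159}{510}$ ($c = \left(-11 - 5\right) - \frac{1}{30 \left(-17\right)} = \left(-11 - 5\right) - - \frac{1}{510} = -16 + \frac{1}{510} = - \frac{8159}{510} \approx -15.998$)
$- c = \left(-1\right) \left(- \frac{8159}{510}\right) = \frac{8159}{510}$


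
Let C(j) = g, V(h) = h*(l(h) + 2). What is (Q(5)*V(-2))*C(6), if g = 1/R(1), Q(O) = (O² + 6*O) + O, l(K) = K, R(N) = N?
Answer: 0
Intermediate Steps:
Q(O) = O² + 7*O
V(h) = h*(2 + h) (V(h) = h*(h + 2) = h*(2 + h))
g = 1 (g = 1/1 = 1)
C(j) = 1
(Q(5)*V(-2))*C(6) = ((5*(7 + 5))*(-2*(2 - 2)))*1 = ((5*12)*(-2*0))*1 = (60*0)*1 = 0*1 = 0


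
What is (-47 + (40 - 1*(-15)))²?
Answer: 64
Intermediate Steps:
(-47 + (40 - 1*(-15)))² = (-47 + (40 + 15))² = (-47 + 55)² = 8² = 64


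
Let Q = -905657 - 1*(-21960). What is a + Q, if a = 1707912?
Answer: 824215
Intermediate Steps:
Q = -883697 (Q = -905657 + 21960 = -883697)
a + Q = 1707912 - 883697 = 824215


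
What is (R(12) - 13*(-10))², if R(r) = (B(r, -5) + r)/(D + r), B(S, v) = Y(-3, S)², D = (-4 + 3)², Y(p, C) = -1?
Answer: 17161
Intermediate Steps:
D = 1 (D = (-1)² = 1)
B(S, v) = 1 (B(S, v) = (-1)² = 1)
R(r) = 1 (R(r) = (1 + r)/(1 + r) = 1)
(R(12) - 13*(-10))² = (1 - 13*(-10))² = (1 + 130)² = 131² = 17161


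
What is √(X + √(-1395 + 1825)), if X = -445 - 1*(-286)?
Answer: √(-159 + √430) ≈ 11.759*I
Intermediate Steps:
X = -159 (X = -445 + 286 = -159)
√(X + √(-1395 + 1825)) = √(-159 + √(-1395 + 1825)) = √(-159 + √430)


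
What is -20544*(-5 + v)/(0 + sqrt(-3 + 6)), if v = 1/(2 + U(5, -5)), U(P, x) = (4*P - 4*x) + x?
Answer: 1260032*sqrt(3)/37 ≈ 58985.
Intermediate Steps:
U(P, x) = -3*x + 4*P (U(P, x) = (-4*x + 4*P) + x = -3*x + 4*P)
v = 1/37 (v = 1/(2 + (-3*(-5) + 4*5)) = 1/(2 + (15 + 20)) = 1/(2 + 35) = 1/37 ≈ 0.027027)
-20544*(-5 + v)/(0 + sqrt(-3 + 6)) = -20544*(-5 + 1/37)/(0 + sqrt(-3 + 6)) = -(-3780096)/(37*(0 + sqrt(3))) = -(-3780096)/(37*(sqrt(3))) = -(-3780096)*sqrt(3)/3/37 = -(-1260032)*sqrt(3)/37 = 1260032*sqrt(3)/37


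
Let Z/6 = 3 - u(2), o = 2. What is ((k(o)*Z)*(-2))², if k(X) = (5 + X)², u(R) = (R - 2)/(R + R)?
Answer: 3111696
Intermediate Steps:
u(R) = (-2 + R)/(2*R) (u(R) = (-2 + R)/((2*R)) = (-2 + R)*(1/(2*R)) = (-2 + R)/(2*R))
Z = 18 (Z = 6*(3 - (-2 + 2)/(2*2)) = 6*(3 - 0/(2*2)) = 6*(3 - 1*0) = 6*(3 + 0) = 6*3 = 18)
((k(o)*Z)*(-2))² = (((5 + 2)²*18)*(-2))² = ((7²*18)*(-2))² = ((49*18)*(-2))² = (882*(-2))² = (-1764)² = 3111696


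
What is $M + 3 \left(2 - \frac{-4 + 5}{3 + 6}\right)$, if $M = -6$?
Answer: $- \frac{1}{3} \approx -0.33333$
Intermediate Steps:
$M + 3 \left(2 - \frac{-4 + 5}{3 + 6}\right) = -6 + 3 \left(2 - \frac{-4 + 5}{3 + 6}\right) = -6 + 3 \left(2 - 1 \cdot \frac{1}{9}\right) = -6 + 3 \left(2 - \frac{1}{9}\right) = -6 + 3 \cdot \frac{17}{9} = -6 + \frac{17}{3} = - \frac{1}{3}$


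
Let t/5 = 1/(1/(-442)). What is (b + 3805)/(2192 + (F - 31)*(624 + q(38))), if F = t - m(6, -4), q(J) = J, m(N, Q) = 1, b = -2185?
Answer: -45/41167 ≈ -0.0010931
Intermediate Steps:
t = -2210 (t = 5/(1/(-442)) = 5/(-1/442) = 5*(-442) = -2210)
F = -2211 (F = -2210 - 1*1 = -2210 - 1 = -2211)
(b + 3805)/(2192 + (F - 31)*(624 + q(38))) = (-2185 + 3805)/(2192 + (-2211 - 31)*(624 + 38)) = 1620/(2192 - 2242*662) = 1620/(2192 - 1484204) = 1620/(-1482012) = 1620*(-1/1482012) = -45/41167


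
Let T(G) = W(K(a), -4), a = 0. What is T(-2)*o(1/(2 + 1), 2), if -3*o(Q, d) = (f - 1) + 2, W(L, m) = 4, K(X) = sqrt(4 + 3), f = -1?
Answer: 0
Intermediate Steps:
K(X) = sqrt(7)
o(Q, d) = 0 (o(Q, d) = -((-1 - 1) + 2)/3 = -(-2 + 2)/3 = -1/3*0 = 0)
T(G) = 4
T(-2)*o(1/(2 + 1), 2) = 4*0 = 0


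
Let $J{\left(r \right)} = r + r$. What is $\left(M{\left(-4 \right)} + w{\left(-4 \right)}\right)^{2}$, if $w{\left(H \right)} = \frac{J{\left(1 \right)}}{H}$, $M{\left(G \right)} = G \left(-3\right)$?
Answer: $\frac{529}{4} \approx 132.25$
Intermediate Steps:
$J{\left(r \right)} = 2 r$
$M{\left(G \right)} = - 3 G$
$w{\left(H \right)} = \frac{2}{H}$ ($w{\left(H \right)} = \frac{2 \cdot 1}{H} = \frac{2}{H}$)
$\left(M{\left(-4 \right)} + w{\left(-4 \right)}\right)^{2} = \left(\left(-3\right) \left(-4\right) + \frac{2}{-4}\right)^{2} = \left(12 + 2 \left(- \frac{1}{4}\right)\right)^{2} = \left(12 - \frac{1}{2}\right)^{2} = \left(\frac{23}{2}\right)^{2} = \frac{529}{4}$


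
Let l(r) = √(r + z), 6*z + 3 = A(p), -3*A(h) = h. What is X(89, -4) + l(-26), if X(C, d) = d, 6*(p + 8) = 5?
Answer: -4 + I*√8457/18 ≈ -4.0 + 5.109*I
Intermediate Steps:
p = -43/6 (p = -8 + (⅙)*5 = -8 + ⅚ = -43/6 ≈ -7.1667)
A(h) = -h/3
z = -11/108 (z = -½ + (-⅓*(-43/6))/6 = -½ + (⅙)*(43/18) = -½ + 43/108 = -11/108 ≈ -0.10185)
l(r) = √(-11/108 + r) (l(r) = √(r - 11/108) = √(-11/108 + r))
X(89, -4) + l(-26) = -4 + √(-33 + 324*(-26))/18 = -4 + √(-33 - 8424)/18 = -4 + √(-8457)/18 = -4 + (I*√8457)/18 = -4 + I*√8457/18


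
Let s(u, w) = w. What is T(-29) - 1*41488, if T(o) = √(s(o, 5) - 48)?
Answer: -41488 + I*√43 ≈ -41488.0 + 6.5574*I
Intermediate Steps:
T(o) = I*√43 (T(o) = √(5 - 48) = √(-43) = I*√43)
T(-29) - 1*41488 = I*√43 - 1*41488 = I*√43 - 41488 = -41488 + I*√43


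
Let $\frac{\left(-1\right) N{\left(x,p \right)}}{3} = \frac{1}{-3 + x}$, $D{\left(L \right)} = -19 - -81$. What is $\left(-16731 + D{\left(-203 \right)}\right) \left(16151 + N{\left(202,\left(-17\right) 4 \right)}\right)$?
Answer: $- \frac{53574932774}{199} \approx -2.6922 \cdot 10^{8}$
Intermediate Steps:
$D{\left(L \right)} = 62$ ($D{\left(L \right)} = -19 + 81 = 62$)
$N{\left(x,p \right)} = - \frac{3}{-3 + x}$
$\left(-16731 + D{\left(-203 \right)}\right) \left(16151 + N{\left(202,\left(-17\right) 4 \right)}\right) = \left(-16731 + 62\right) \left(16151 - \frac{3}{-3 + 202}\right) = - 16669 \left(16151 - \frac{3}{199}\right) = \left(-16669\right) \frac{3214046}{199} = - \frac{53574932774}{199}$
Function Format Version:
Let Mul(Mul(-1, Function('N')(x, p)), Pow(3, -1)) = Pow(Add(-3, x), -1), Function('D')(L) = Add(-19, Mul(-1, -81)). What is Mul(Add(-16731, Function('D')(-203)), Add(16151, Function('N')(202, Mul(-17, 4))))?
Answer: Rational(-53574932774, 199) ≈ -2.6922e+8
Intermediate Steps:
Function('D')(L) = 62 (Function('D')(L) = Add(-19, 81) = 62)
Function('N')(x, p) = Mul(-3, Pow(Add(-3, x), -1))
Mul(Add(-16731, Function('D')(-203)), Add(16151, Function('N')(202, Mul(-17, 4)))) = Mul(Add(-16731, 62), Add(16151, Mul(-3, Pow(Add(-3, 202), -1)))) = Mul(-16669, Add(16151, Mul(-3, Pow(199, -1)))) = Mul(-16669, Add(16151, Mul(-3, Rational(1, 199)))) = Mul(-16669, Add(16151, Rational(-3, 199))) = Mul(-16669, Rational(3214046, 199)) = Rational(-53574932774, 199)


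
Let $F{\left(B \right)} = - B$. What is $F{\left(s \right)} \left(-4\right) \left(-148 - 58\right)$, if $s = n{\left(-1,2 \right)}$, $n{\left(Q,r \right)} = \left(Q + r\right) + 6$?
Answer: $-5768$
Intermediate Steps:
$n{\left(Q,r \right)} = 6 + Q + r$
$s = 7$ ($s = 6 - 1 + 2 = 7$)
$F{\left(s \right)} \left(-4\right) \left(-148 - 58\right) = \left(-1\right) 7 \left(-4\right) \left(-148 - 58\right) = \left(-7\right) \left(-4\right) \left(-206\right) = 28 \left(-206\right) = -5768$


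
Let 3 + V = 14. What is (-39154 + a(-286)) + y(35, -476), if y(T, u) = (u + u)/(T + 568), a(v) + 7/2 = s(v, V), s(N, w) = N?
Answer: -47570765/1206 ≈ -39445.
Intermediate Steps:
V = 11 (V = -3 + 14 = 11)
a(v) = -7/2 + v
y(T, u) = 2*u/(568 + T) (y(T, u) = (2*u)/(568 + T) = 2*u/(568 + T))
(-39154 + a(-286)) + y(35, -476) = (-39154 + (-7/2 - 286)) + 2*(-476)/(568 + 35) = (-39154 - 579/2) + 2*(-476)/603 = -78887/2 + 2*(-476)*(1/603) = -78887/2 - 952/603 = -47570765/1206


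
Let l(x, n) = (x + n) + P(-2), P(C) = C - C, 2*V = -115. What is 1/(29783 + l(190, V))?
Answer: 2/59831 ≈ 3.3427e-5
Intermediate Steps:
V = -115/2 (V = (1/2)*(-115) = -115/2 ≈ -57.500)
P(C) = 0
l(x, n) = n + x (l(x, n) = (x + n) + 0 = (n + x) + 0 = n + x)
1/(29783 + l(190, V)) = 1/(29783 + (-115/2 + 190)) = 1/(29783 + 265/2) = 1/(59831/2) = 2/59831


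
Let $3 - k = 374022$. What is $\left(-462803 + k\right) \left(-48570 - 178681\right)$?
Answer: $190168636322$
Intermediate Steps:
$k = -374019$ ($k = 3 - 374022 = -374019$)
$\left(-462803 + k\right) \left(-48570 - 178681\right) = \left(-462803 - 374019\right) \left(-48570 - 178681\right) = \left(-836822\right) \left(-227251\right) = 190168636322$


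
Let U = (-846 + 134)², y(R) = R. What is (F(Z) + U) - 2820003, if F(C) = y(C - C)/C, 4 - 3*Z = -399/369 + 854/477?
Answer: -2313059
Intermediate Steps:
Z = 64361/58671 (Z = 4/3 - (-399/369 + 854/477)/3 = 4/3 - (-399*1/369 + 854*(1/477))/3 = 4/3 - (-133/123 + 854/477)/3 = 4/3 - ⅓*13867/19557 = 4/3 - 13867/58671 = 64361/58671 ≈ 1.0970)
U = 506944 (U = (-712)² = 506944)
F(C) = 0 (F(C) = (C - C)/C = 0/C = 0)
(F(Z) + U) - 2820003 = (0 + 506944) - 2820003 = 506944 - 2820003 = -2313059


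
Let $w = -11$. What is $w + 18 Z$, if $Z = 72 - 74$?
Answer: $-47$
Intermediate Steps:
$Z = -2$
$w + 18 Z = -11 + 18 \left(-2\right) = -11 - 36 = -47$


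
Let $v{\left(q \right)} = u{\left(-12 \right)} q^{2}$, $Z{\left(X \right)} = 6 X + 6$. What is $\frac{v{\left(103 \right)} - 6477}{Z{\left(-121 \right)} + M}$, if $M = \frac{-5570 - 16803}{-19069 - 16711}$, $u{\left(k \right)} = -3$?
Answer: $\frac{1370517120}{25739227} \approx 53.246$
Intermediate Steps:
$Z{\left(X \right)} = 6 + 6 X$
$v{\left(q \right)} = - 3 q^{2}$
$M = \frac{22373}{35780}$ ($M = - \frac{22373}{-35780} = \left(-22373\right) \left(- \frac{1}{35780}\right) = \frac{22373}{35780} \approx 0.62529$)
$\frac{v{\left(103 \right)} - 6477}{Z{\left(-121 \right)} + M} = \frac{- 3 \cdot 103^{2} - 6477}{\left(6 + 6 \left(-121\right)\right) + \frac{22373}{35780}} = \frac{\left(-3\right) 10609 - 6477}{\left(6 - 726\right) + \frac{22373}{35780}} = \frac{-31827 - 6477}{-720 + \frac{22373}{35780}} = - \frac{38304}{- \frac{25739227}{35780}} = \left(-38304\right) \left(- \frac{35780}{25739227}\right) = \frac{1370517120}{25739227}$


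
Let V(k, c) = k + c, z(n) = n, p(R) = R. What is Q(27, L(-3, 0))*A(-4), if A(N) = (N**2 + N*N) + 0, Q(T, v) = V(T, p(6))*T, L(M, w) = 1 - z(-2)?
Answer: 28512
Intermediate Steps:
V(k, c) = c + k
L(M, w) = 3 (L(M, w) = 1 - 1*(-2) = 1 + 2 = 3)
Q(T, v) = T*(6 + T) (Q(T, v) = (6 + T)*T = T*(6 + T))
A(N) = 2*N**2 (A(N) = (N**2 + N**2) + 0 = 2*N**2 + 0 = 2*N**2)
Q(27, L(-3, 0))*A(-4) = (27*(6 + 27))*(2*(-4)**2) = (27*33)*(2*16) = 891*32 = 28512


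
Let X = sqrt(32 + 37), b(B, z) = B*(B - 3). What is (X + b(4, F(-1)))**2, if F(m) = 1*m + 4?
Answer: (4 + sqrt(69))**2 ≈ 151.45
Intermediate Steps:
F(m) = 4 + m (F(m) = m + 4 = 4 + m)
b(B, z) = B*(-3 + B)
X = sqrt(69) ≈ 8.3066
(X + b(4, F(-1)))**2 = (sqrt(69) + 4*(-3 + 4))**2 = (sqrt(69) + 4*1)**2 = (sqrt(69) + 4)**2 = (4 + sqrt(69))**2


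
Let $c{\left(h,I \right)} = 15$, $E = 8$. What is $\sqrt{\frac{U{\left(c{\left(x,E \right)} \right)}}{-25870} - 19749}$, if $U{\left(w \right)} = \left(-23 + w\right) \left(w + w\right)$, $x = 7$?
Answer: $\frac{i \sqrt{132171483093}}{2587} \approx 140.53 i$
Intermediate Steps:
$U{\left(w \right)} = 2 w \left(-23 + w\right)$ ($U{\left(w \right)} = \left(-23 + w\right) 2 w = 2 w \left(-23 + w\right)$)
$\sqrt{\frac{U{\left(c{\left(x,E \right)} \right)}}{-25870} - 19749} = \sqrt{\frac{2 \cdot 15 \left(-23 + 15\right)}{-25870} - 19749} = \sqrt{2 \cdot 15 \left(-8\right) \left(- \frac{1}{25870}\right) - 19749} = \sqrt{\left(-240\right) \left(- \frac{1}{25870}\right) - 19749} = \sqrt{\frac{24}{2587} - 19749} = \sqrt{- \frac{51090639}{2587}} = \frac{i \sqrt{132171483093}}{2587}$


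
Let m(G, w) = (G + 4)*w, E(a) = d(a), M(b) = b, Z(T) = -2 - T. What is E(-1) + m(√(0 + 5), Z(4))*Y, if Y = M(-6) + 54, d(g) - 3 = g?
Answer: -1150 - 288*√5 ≈ -1794.0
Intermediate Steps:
d(g) = 3 + g
E(a) = 3 + a
Y = 48 (Y = -6 + 54 = 48)
m(G, w) = w*(4 + G) (m(G, w) = (4 + G)*w = w*(4 + G))
E(-1) + m(√(0 + 5), Z(4))*Y = (3 - 1) + ((-2 - 1*4)*(4 + √(0 + 5)))*48 = 2 + ((-2 - 4)*(4 + √5))*48 = 2 - 6*(4 + √5)*48 = 2 + (-24 - 6*√5)*48 = 2 + (-1152 - 288*√5) = -1150 - 288*√5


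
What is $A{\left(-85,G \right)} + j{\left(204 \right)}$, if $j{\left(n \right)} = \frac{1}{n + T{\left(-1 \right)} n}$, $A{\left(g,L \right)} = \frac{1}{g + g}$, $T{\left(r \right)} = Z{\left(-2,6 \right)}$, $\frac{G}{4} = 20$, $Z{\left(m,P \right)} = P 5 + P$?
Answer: $- \frac{217}{37740} \approx -0.0057499$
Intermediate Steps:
$Z{\left(m,P \right)} = 6 P$ ($Z{\left(m,P \right)} = 5 P + P = 6 P$)
$G = 80$ ($G = 4 \cdot 20 = 80$)
$T{\left(r \right)} = 36$ ($T{\left(r \right)} = 6 \cdot 6 = 36$)
$A{\left(g,L \right)} = \frac{1}{2 g}$
$j{\left(n \right)} = \frac{1}{37 n}$ ($j{\left(n \right)} = \frac{1}{n + 36 n} = \frac{1}{37 n}$)
$A{\left(-85,G \right)} + j{\left(204 \right)} = \frac{1}{2 \left(-85\right)} + \frac{1}{37 \cdot 204} = \frac{1}{2} \left(- \frac{1}{85}\right) + \frac{1}{37} \cdot \frac{1}{204} = - \frac{1}{170} + \frac{1}{7548} = - \frac{217}{37740}$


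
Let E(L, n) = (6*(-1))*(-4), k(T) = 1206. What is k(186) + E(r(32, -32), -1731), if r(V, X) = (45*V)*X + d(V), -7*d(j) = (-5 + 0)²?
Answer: 1230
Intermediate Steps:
d(j) = -25/7 (d(j) = -(-5 + 0)²/7 = -⅐*(-5)² = -⅐*25 = -25/7)
r(V, X) = -25/7 + 45*V*X (r(V, X) = (45*V)*X - 25/7 = 45*V*X - 25/7 = -25/7 + 45*V*X)
E(L, n) = 24 (E(L, n) = -6*(-4) = 24)
k(186) + E(r(32, -32), -1731) = 1206 + 24 = 1230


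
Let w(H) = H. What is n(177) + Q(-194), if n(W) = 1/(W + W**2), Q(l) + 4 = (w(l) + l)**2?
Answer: 4742913241/31506 ≈ 1.5054e+5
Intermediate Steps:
Q(l) = -4 + 4*l**2 (Q(l) = -4 + (l + l)**2 = -4 + (2*l)**2 = -4 + 4*l**2)
n(177) + Q(-194) = 1/(177*(1 + 177)) + (-4 + 4*(-194)**2) = (1/177)/178 + (-4 + 4*37636) = (1/177)*(1/178) + (-4 + 150544) = 1/31506 + 150540 = 4742913241/31506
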